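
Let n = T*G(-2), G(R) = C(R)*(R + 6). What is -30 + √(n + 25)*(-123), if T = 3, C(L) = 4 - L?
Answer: -30 - 123*√97 ≈ -1241.4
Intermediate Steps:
G(R) = (4 - R)*(6 + R) (G(R) = (4 - R)*(R + 6) = (4 - R)*(6 + R))
n = 72 (n = 3*(-(-4 - 2)*(6 - 2)) = 3*(-1*(-6)*4) = 3*24 = 72)
-30 + √(n + 25)*(-123) = -30 + √(72 + 25)*(-123) = -30 + √97*(-123) = -30 - 123*√97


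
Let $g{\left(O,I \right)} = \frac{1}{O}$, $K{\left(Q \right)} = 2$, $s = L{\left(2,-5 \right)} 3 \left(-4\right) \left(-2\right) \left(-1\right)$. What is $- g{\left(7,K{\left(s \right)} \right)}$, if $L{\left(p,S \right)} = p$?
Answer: $- \frac{1}{7} \approx -0.14286$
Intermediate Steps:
$s = -48$ ($s = 2 \cdot 3 \left(-4\right) \left(-2\right) \left(-1\right) = 2 \left(\left(-12\right) \left(-2\right)\right) \left(-1\right) = 2 \cdot 24 \left(-1\right) = 48 \left(-1\right) = -48$)
$- g{\left(7,K{\left(s \right)} \right)} = - \frac{1}{7}$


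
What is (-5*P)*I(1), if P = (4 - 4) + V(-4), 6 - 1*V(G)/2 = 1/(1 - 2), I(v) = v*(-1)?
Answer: 70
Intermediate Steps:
I(v) = -v
V(G) = 14 (V(G) = 12 - 2/(1 - 2) = 12 - 2/(-1) = 12 - 2*(-1) = 12 + 2 = 14)
P = 14 (P = (4 - 4) + 14 = 0 + 14 = 14)
(-5*P)*I(1) = (-5*14)*(-1*1) = -70*(-1) = 70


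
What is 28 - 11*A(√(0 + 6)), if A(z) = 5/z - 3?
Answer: 61 - 55*√6/6 ≈ 38.546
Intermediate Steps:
A(z) = -3 + 5/z
28 - 11*A(√(0 + 6)) = 28 - 11*(-3 + 5/(√(0 + 6))) = 28 - 11*(-3 + 5/(√6)) = 28 - 11*(-3 + 5*(√6/6)) = 28 - 11*(-3 + 5*√6/6) = 28 + (33 - 55*√6/6) = 61 - 55*√6/6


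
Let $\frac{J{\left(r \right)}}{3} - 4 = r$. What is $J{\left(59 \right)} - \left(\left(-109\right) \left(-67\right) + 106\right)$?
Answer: $-7220$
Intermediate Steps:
$J{\left(r \right)} = 12 + 3 r$
$J{\left(59 \right)} - \left(\left(-109\right) \left(-67\right) + 106\right) = \left(12 + 3 \cdot 59\right) - \left(\left(-109\right) \left(-67\right) + 106\right) = \left(12 + 177\right) - \left(7303 + 106\right) = 189 - 7409 = -7220$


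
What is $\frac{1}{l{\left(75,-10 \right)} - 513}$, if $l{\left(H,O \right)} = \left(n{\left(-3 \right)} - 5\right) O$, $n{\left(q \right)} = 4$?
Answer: $- \frac{1}{503} \approx -0.0019881$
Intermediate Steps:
$l{\left(H,O \right)} = - O$ ($l{\left(H,O \right)} = \left(4 - 5\right) O = - O$)
$\frac{1}{l{\left(75,-10 \right)} - 513} = \frac{1}{\left(-1\right) \left(-10\right) - 513} = \frac{1}{10 - 513} = \frac{1}{-503} = - \frac{1}{503}$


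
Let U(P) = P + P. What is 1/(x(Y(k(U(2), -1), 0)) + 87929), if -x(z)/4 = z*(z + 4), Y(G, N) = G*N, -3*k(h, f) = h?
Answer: 1/87929 ≈ 1.1373e-5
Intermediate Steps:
U(P) = 2*P
k(h, f) = -h/3
x(z) = -4*z*(4 + z) (x(z) = -4*z*(z + 4) = -4*z*(4 + z))
1/(x(Y(k(U(2), -1), 0)) + 87929) = 1/(-4*-2*2/3*0*(4 - 2*2/3*0) + 87929) = 1/(-4*-1/3*4*0*(4 - 1/3*4*0) + 87929) = 1/(-4*(-4/3*0)*(4 - 4/3*0) + 87929) = 1/(-4*0*(4 + 0) + 87929) = 1/(-4*0*4 + 87929) = 1/(0 + 87929) = 1/87929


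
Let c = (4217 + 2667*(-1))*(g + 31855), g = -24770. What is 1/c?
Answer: 1/10981750 ≈ 9.1060e-8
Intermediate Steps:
c = 10981750 (c = (4217 + 2667*(-1))*(-24770 + 31855) = (4217 - 2667)*7085 = 1550*7085 = 10981750)
1/c = 1/10981750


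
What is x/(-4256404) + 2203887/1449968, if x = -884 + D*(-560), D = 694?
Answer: 2486357694395/1542912398768 ≈ 1.6115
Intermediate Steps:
x = -389524 (x = -884 + 694*(-560) = -884 - 388640 = -389524)
x/(-4256404) + 2203887/1449968 = -389524/(-4256404) + 2203887/1449968 = -389524*(-1/4256404) + 2203887*(1/1449968) = 97381/1064101 + 2203887/1449968 = 2486357694395/1542912398768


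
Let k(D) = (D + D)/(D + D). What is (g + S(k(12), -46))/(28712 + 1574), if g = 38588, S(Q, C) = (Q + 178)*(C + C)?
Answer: 11060/15143 ≈ 0.73037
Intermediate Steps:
k(D) = 1 (k(D) = (2*D)/((2*D)) = (2*D)*(1/(2*D)) = 1)
S(Q, C) = 2*C*(178 + Q) (S(Q, C) = (178 + Q)*(2*C) = 2*C*(178 + Q))
(g + S(k(12), -46))/(28712 + 1574) = (38588 + 2*(-46)*(178 + 1))/(28712 + 1574) = (38588 + 2*(-46)*179)/30286 = (38588 - 16468)*(1/30286) = 22120*(1/30286) = 11060/15143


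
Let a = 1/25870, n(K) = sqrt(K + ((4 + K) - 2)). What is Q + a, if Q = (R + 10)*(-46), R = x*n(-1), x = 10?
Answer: -11900199/25870 ≈ -460.00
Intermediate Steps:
n(K) = sqrt(2 + 2*K) (n(K) = sqrt(K + (2 + K)) = sqrt(2 + 2*K))
a = 1/25870 ≈ 3.8655e-5
R = 0 (R = 10*sqrt(2 + 2*(-1)) = 10*sqrt(2 - 2) = 10*sqrt(0) = 10*0 = 0)
Q = -460 (Q = (0 + 10)*(-46) = 10*(-46) = -460)
Q + a = -460 + 1/25870 = -11900199/25870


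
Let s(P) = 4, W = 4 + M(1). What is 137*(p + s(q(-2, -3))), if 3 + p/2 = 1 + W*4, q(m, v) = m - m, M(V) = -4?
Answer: 0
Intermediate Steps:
q(m, v) = 0
W = 0 (W = 4 - 4 = 0)
p = -4 (p = -6 + 2*(1 + 0*4) = -6 + 2*(1 + 0) = -6 + 2*1 = -6 + 2 = -4)
137*(p + s(q(-2, -3))) = 137*(-4 + 4) = 137*0 = 0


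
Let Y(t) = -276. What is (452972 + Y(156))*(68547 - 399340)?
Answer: -149748667928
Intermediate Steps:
(452972 + Y(156))*(68547 - 399340) = (452972 - 276)*(68547 - 399340) = 452696*(-330793) = -149748667928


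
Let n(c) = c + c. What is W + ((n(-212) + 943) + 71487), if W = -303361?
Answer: -231355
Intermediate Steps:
n(c) = 2*c
W + ((n(-212) + 943) + 71487) = -303361 + ((2*(-212) + 943) + 71487) = -303361 + ((-424 + 943) + 71487) = -303361 + (519 + 71487) = -303361 + 72006 = -231355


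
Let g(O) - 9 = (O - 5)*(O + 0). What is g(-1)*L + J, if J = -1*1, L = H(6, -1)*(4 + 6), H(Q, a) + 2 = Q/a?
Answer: -1201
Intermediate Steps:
H(Q, a) = -2 + Q/a
L = -80 (L = (-2 + 6/(-1))*(4 + 6) = (-2 + 6*(-1))*10 = (-2 - 6)*10 = -8*10 = -80)
g(O) = 9 + O*(-5 + O) (g(O) = 9 + (O - 5)*(O + 0) = 9 + (-5 + O)*O = 9 + O*(-5 + O))
J = -1
g(-1)*L + J = (9 + (-1)² - 5*(-1))*(-80) - 1 = (9 + 1 + 5)*(-80) - 1 = 15*(-80) - 1 = -1200 - 1 = -1201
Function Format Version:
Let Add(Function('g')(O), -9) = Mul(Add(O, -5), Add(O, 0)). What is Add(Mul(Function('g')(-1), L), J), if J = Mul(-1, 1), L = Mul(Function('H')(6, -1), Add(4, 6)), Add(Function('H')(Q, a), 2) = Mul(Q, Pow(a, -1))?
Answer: -1201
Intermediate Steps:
Function('H')(Q, a) = Add(-2, Mul(Q, Pow(a, -1)))
L = -80 (L = Mul(Add(-2, Mul(6, Pow(-1, -1))), Add(4, 6)) = Mul(Add(-2, Mul(6, -1)), 10) = Mul(Add(-2, -6), 10) = Mul(-8, 10) = -80)
Function('g')(O) = Add(9, Mul(O, Add(-5, O))) (Function('g')(O) = Add(9, Mul(Add(O, -5), Add(O, 0))) = Add(9, Mul(Add(-5, O), O)) = Add(9, Mul(O, Add(-5, O))))
J = -1
Add(Mul(Function('g')(-1), L), J) = Add(Mul(Add(9, Pow(-1, 2), Mul(-5, -1)), -80), -1) = Add(Mul(Add(9, 1, 5), -80), -1) = Add(Mul(15, -80), -1) = Add(-1200, -1) = -1201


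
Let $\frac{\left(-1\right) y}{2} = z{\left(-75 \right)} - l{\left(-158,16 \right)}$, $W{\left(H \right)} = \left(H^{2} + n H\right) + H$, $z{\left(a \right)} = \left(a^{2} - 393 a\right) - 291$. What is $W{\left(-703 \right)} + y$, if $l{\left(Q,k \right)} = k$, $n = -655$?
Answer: $884385$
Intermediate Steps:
$z{\left(a \right)} = -291 + a^{2} - 393 a$
$W{\left(H \right)} = H^{2} - 654 H$ ($W{\left(H \right)} = \left(H^{2} - 655 H\right) + H = H^{2} - 654 H$)
$y = -69586$ ($y = - 2 \left(\left(-291 + \left(-75\right)^{2} - -29475\right) - 16\right) = - 2 \left(\left(-291 + 5625 + 29475\right) - 16\right) = - 2 \left(34809 - 16\right) = \left(-2\right) 34793 = -69586$)
$W{\left(-703 \right)} + y = - 703 \left(-654 - 703\right) - 69586 = \left(-703\right) \left(-1357\right) - 69586 = 953971 - 69586 = 884385$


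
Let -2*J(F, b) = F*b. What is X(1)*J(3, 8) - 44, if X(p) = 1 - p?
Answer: -44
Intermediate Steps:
J(F, b) = -F*b/2
X(1)*J(3, 8) - 44 = (1 - 1*1)*(-1/2*3*8) - 44 = (1 - 1)*(-12) - 44 = 0*(-12) - 44 = 0 - 44 = -44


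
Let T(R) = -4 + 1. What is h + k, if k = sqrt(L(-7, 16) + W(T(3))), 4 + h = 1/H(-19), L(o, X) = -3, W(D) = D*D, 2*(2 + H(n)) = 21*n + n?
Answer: -845/211 + sqrt(6) ≈ -1.5553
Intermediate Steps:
T(R) = -3
H(n) = -2 + 11*n (H(n) = -2 + (21*n + n)/2 = -2 + (22*n)/2 = -2 + 11*n)
W(D) = D**2
h = -845/211 (h = -4 + 1/(-2 + 11*(-19)) = -4 + 1/(-2 - 209) = -4 + 1/(-211) = -4 - 1/211 = -845/211 ≈ -4.0047)
k = sqrt(6) (k = sqrt(-3 + (-3)**2) = sqrt(-3 + 9) = sqrt(6) ≈ 2.4495)
h + k = -845/211 + sqrt(6)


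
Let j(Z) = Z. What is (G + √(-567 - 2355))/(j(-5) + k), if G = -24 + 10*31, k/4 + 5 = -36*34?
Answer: -286/4921 - I*√2922/4921 ≈ -0.058118 - 0.010985*I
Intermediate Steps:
k = -4916 (k = -20 + 4*(-36*34) = -20 + 4*(-1224) = -20 - 4896 = -4916)
G = 286 (G = -24 + 310 = 286)
(G + √(-567 - 2355))/(j(-5) + k) = (286 + √(-567 - 2355))/(-5 - 4916) = (286 + √(-2922))/(-4921) = (286 + I*√2922)*(-1/4921) = -286/4921 - I*√2922/4921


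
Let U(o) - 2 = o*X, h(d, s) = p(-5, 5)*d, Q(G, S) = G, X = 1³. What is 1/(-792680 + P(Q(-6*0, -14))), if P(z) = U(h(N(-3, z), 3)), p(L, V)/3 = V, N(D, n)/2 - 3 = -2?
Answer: -1/792648 ≈ -1.2616e-6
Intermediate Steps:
N(D, n) = 2 (N(D, n) = 6 + 2*(-2) = 6 - 4 = 2)
p(L, V) = 3*V
X = 1
h(d, s) = 15*d (h(d, s) = (3*5)*d = 15*d)
U(o) = 2 + o (U(o) = 2 + o*1 = 2 + o)
P(z) = 32 (P(z) = 2 + 15*2 = 2 + 30 = 32)
1/(-792680 + P(Q(-6*0, -14))) = 1/(-792680 + 32) = 1/(-792648) = -1/792648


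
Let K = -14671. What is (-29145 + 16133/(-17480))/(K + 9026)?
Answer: 509470733/98674600 ≈ 5.1631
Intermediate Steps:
(-29145 + 16133/(-17480))/(K + 9026) = (-29145 + 16133/(-17480))/(-14671 + 9026) = (-29145 + 16133*(-1/17480))/(-5645) = (-29145 - 16133/17480)*(-1/5645) = -509470733/17480*(-1/5645) = 509470733/98674600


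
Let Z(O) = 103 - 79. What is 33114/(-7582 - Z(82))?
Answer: -16557/3803 ≈ -4.3537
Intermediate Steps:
Z(O) = 24
33114/(-7582 - Z(82)) = 33114/(-7582 - 1*24) = 33114/(-7582 - 24) = 33114/(-7606) = 33114*(-1/7606) = -16557/3803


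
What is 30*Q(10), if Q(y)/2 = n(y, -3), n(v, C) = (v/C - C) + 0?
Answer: -20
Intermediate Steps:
n(v, C) = -C + v/C (n(v, C) = (v/C - C) + 0 = (-C + v/C) + 0 = -C + v/C)
Q(y) = 6 - 2*y/3 (Q(y) = 2*(-1*(-3) + y/(-3)) = 2*(3 + y*(-⅓)) = 2*(3 - y/3) = 6 - 2*y/3)
30*Q(10) = 30*(6 - ⅔*10) = 30*(6 - 20/3) = 30*(-⅔) = -20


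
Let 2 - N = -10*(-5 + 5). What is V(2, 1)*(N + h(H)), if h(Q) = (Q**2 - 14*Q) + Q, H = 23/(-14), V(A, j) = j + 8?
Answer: 45963/196 ≈ 234.51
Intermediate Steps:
V(A, j) = 8 + j
H = -23/14 (H = 23*(-1/14) = -23/14 ≈ -1.6429)
N = 2 (N = 2 - (-10)*(-5 + 5) = 2 - (-10)*0 = 2 - 1*0 = 2 + 0 = 2)
h(Q) = Q**2 - 13*Q
V(2, 1)*(N + h(H)) = (8 + 1)*(2 - 23*(-13 - 23/14)/14) = 9*(2 - 23/14*(-205/14)) = 9*(2 + 4715/196) = 9*(5107/196) = 45963/196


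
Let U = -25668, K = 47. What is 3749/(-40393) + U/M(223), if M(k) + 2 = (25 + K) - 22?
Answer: -86415623/161572 ≈ -534.84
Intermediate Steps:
M(k) = 48 (M(k) = -2 + ((25 + 47) - 22) = -2 + (72 - 22) = -2 + 50 = 48)
3749/(-40393) + U/M(223) = 3749/(-40393) - 25668/48 = 3749*(-1/40393) - 25668*1/48 = -3749/40393 - 2139/4 = -86415623/161572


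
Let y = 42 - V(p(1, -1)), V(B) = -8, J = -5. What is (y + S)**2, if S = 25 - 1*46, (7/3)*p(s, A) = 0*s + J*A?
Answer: 841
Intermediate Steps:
p(s, A) = -15*A/7 (p(s, A) = 3*(0*s - 5*A)/7 = 3*(0 - 5*A)/7 = 3*(-5*A)/7 = -15*A/7)
S = -21 (S = 25 - 46 = -21)
y = 50 (y = 42 - 1*(-8) = 42 + 8 = 50)
(y + S)**2 = (50 - 21)**2 = 29**2 = 841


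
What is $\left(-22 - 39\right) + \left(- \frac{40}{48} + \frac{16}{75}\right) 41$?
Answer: $- \frac{4321}{50} \approx -86.42$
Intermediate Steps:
$\left(-22 - 39\right) + \left(- \frac{40}{48} + \frac{16}{75}\right) 41 = \left(-22 - 39\right) + \left(\left(-40\right) \frac{1}{48} + 16 \cdot \frac{1}{75}\right) 41 = -61 + \left(- \frac{5}{6} + \frac{16}{75}\right) 41 = -61 - \frac{1271}{50} = - \frac{4321}{50}$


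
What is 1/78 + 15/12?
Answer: 197/156 ≈ 1.2628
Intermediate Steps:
1/78 + 15/12 = 1/78 + 15*(1/12) = 1/78 + 5/4 = 197/156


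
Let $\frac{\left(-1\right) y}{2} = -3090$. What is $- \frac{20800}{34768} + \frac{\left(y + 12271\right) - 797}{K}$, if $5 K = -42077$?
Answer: $- \frac{35215830}{13061903} \approx -2.6961$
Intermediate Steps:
$y = 6180$ ($y = \left(-2\right) \left(-3090\right) = 6180$)
$K = - \frac{42077}{5}$ ($K = \frac{1}{5} \left(-42077\right) = - \frac{42077}{5} \approx -8415.4$)
$- \frac{20800}{34768} + \frac{\left(y + 12271\right) - 797}{K} = - \frac{20800}{34768} + \frac{\left(6180 + 12271\right) - 797}{- \frac{42077}{5}} = \left(-20800\right) \frac{1}{34768} + \left(18451 - 797\right) \left(- \frac{5}{42077}\right) = - \frac{1300}{2173} + 17654 \left(- \frac{5}{42077}\right) = - \frac{1300}{2173} - \frac{12610}{6011} = - \frac{35215830}{13061903}$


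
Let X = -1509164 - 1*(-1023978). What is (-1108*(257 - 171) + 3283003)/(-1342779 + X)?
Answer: -637543/365593 ≈ -1.7439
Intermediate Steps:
X = -485186 (X = -1509164 + 1023978 = -485186)
(-1108*(257 - 171) + 3283003)/(-1342779 + X) = (-1108*(257 - 171) + 3283003)/(-1342779 - 485186) = (-1108*86 + 3283003)/(-1827965) = (-95288 + 3283003)*(-1/1827965) = 3187715*(-1/1827965) = -637543/365593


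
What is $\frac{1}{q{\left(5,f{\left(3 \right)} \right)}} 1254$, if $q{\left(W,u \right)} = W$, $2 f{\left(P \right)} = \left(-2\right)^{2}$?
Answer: $\frac{1254}{5} \approx 250.8$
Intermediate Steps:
$f{\left(P \right)} = 2$ ($f{\left(P \right)} = \frac{\left(-2\right)^{2}}{2} = \frac{1}{2} \cdot 4 = 2$)
$\frac{1}{q{\left(5,f{\left(3 \right)} \right)}} 1254 = \frac{1}{5} \cdot 1254 = \frac{1254}{5}$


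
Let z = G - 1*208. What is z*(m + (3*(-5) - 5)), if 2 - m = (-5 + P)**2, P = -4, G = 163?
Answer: 4455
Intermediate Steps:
z = -45 (z = 163 - 1*208 = 163 - 208 = -45)
m = -79 (m = 2 - (-5 - 4)**2 = 2 - 1*(-9)**2 = 2 - 1*81 = 2 - 81 = -79)
z*(m + (3*(-5) - 5)) = -45*(-79 + (3*(-5) - 5)) = -45*(-79 + (-15 - 5)) = -45*(-79 - 20) = -45*(-99) = 4455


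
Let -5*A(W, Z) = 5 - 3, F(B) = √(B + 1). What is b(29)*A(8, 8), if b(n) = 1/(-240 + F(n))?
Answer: 16/9595 + √30/143925 ≈ 0.0017056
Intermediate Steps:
F(B) = √(1 + B)
A(W, Z) = -⅖ (A(W, Z) = -(5 - 3)/5 = -⅕*2 = -⅖)
b(n) = 1/(-240 + √(1 + n))
b(29)*A(8, 8) = -⅖/(-240 + √(1 + 29)) = -⅖/(-240 + √30) = -2/(5*(-240 + √30))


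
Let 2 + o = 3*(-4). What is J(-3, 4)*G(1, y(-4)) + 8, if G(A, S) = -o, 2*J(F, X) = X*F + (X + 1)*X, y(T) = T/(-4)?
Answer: 64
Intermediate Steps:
y(T) = -T/4 (y(T) = T*(-¼) = -T/4)
o = -14 (o = -2 + 3*(-4) = -2 - 12 = -14)
J(F, X) = F*X/2 + X*(1 + X)/2 (J(F, X) = (X*F + (X + 1)*X)/2 = (F*X + (1 + X)*X)/2 = (F*X + X*(1 + X))/2 = F*X/2 + X*(1 + X)/2)
G(A, S) = 14 (G(A, S) = -1*(-14) = 14)
J(-3, 4)*G(1, y(-4)) + 8 = ((½)*4*(1 - 3 + 4))*14 + 8 = ((½)*4*2)*14 + 8 = 4*14 + 8 = 56 + 8 = 64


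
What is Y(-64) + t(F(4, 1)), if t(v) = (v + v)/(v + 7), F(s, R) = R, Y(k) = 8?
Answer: 33/4 ≈ 8.2500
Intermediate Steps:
t(v) = 2*v/(7 + v) (t(v) = (2*v)/(7 + v) = 2*v/(7 + v))
Y(-64) + t(F(4, 1)) = 8 + 2*1/(7 + 1) = 8 + 2*1/8 = 8 + 2*1*(⅛) = 8 + ¼ = 33/4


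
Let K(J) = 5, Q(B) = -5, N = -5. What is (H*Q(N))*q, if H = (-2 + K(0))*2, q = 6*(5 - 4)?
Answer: -180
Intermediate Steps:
q = 6 (q = 6*1 = 6)
H = 6 (H = (-2 + 5)*2 = 3*2 = 6)
(H*Q(N))*q = (6*(-5))*6 = -30*6 = -180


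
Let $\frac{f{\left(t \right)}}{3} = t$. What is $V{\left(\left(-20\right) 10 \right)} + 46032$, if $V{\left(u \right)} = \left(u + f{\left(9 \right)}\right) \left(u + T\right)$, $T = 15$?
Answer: $78037$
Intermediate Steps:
$f{\left(t \right)} = 3 t$
$V{\left(u \right)} = \left(15 + u\right) \left(27 + u\right)$ ($V{\left(u \right)} = \left(u + 3 \cdot 9\right) \left(u + 15\right) = \left(u + 27\right) \left(15 + u\right) = \left(27 + u\right) \left(15 + u\right) = \left(15 + u\right) \left(27 + u\right)$)
$V{\left(\left(-20\right) 10 \right)} + 46032 = \left(405 + \left(\left(-20\right) 10\right)^{2} + 42 \left(\left(-20\right) 10\right)\right) + 46032 = \left(405 + \left(-200\right)^{2} + 42 \left(-200\right)\right) + 46032 = \left(405 + 40000 - 8400\right) + 46032 = 32005 + 46032 = 78037$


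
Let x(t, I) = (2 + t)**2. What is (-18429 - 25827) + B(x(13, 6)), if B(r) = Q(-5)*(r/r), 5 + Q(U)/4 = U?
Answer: -44296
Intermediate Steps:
Q(U) = -20 + 4*U
B(r) = -40 (B(r) = (-20 + 4*(-5))*(r/r) = (-20 - 20)*1 = -40*1 = -40)
(-18429 - 25827) + B(x(13, 6)) = (-18429 - 25827) - 40 = -44256 - 40 = -44296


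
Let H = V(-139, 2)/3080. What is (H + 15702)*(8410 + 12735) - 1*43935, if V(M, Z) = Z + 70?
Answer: 25562101896/77 ≈ 3.3198e+8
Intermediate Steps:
V(M, Z) = 70 + Z
H = 9/385 (H = (70 + 2)/3080 = 72*(1/3080) = 9/385 ≈ 0.023377)
(H + 15702)*(8410 + 12735) - 1*43935 = (9/385 + 15702)*(8410 + 12735) - 1*43935 = (6045279/385)*21145 - 43935 = 25565484891/77 - 43935 = 25562101896/77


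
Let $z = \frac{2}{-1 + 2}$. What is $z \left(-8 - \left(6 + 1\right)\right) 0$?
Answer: $0$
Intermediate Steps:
$z = 2$ ($z = \frac{2}{1} = 2 \cdot 1 = 2$)
$z \left(-8 - \left(6 + 1\right)\right) 0 = 2 \left(-8 - \left(6 + 1\right)\right) 0 = 2 \left(-8 - 7\right) 0 = 2 \left(-15\right) 0 = \left(-30\right) 0 = 0$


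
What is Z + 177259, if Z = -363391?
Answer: -186132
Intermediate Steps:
Z + 177259 = -363391 + 177259 = -186132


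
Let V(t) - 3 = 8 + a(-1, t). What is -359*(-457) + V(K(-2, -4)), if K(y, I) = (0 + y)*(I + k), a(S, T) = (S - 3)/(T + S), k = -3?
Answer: 2132958/13 ≈ 1.6407e+5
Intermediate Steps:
a(S, T) = (-3 + S)/(S + T)
K(y, I) = y*(-3 + I) (K(y, I) = (0 + y)*(I - 3) = y*(-3 + I))
V(t) = 11 - 4/(-1 + t) (V(t) = 3 + (8 + (-3 - 1)/(-1 + t)) = 3 + (8 - 4/(-1 + t)) = 11 - 4/(-1 + t))
-359*(-457) + V(K(-2, -4)) = -359*(-457) + (-15 + 11*(-2*(-3 - 4)))/(-1 - 2*(-3 - 4)) = 164063 + (-15 + 11*(-2*(-7)))/(-1 - 2*(-7)) = 164063 + (-15 + 11*14)/(-1 + 14) = 164063 + (-15 + 154)/13 = 164063 + (1/13)*139 = 164063 + 139/13 = 2132958/13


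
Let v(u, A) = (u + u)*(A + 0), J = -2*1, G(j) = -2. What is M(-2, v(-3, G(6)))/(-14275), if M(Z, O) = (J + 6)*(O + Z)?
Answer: -8/2855 ≈ -0.0028021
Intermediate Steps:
J = -2
v(u, A) = 2*A*u (v(u, A) = (2*u)*A = 2*A*u)
M(Z, O) = 4*O + 4*Z (M(Z, O) = (-2 + 6)*(O + Z) = 4*(O + Z) = 4*O + 4*Z)
M(-2, v(-3, G(6)))/(-14275) = (4*(2*(-2)*(-3)) + 4*(-2))/(-14275) = (4*12 - 8)*(-1/14275) = (48 - 8)*(-1/14275) = 40*(-1/14275) = -8/2855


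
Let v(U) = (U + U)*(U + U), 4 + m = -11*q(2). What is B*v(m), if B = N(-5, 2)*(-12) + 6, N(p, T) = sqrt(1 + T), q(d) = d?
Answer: 16224 - 32448*sqrt(3) ≈ -39978.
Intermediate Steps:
m = -26 (m = -4 - 11*2 = -4 - 22 = -26)
v(U) = 4*U**2 (v(U) = (2*U)*(2*U) = 4*U**2)
B = 6 - 12*sqrt(3) (B = sqrt(1 + 2)*(-12) + 6 = sqrt(3)*(-12) + 6 = -12*sqrt(3) + 6 = 6 - 12*sqrt(3) ≈ -14.785)
B*v(m) = (6 - 12*sqrt(3))*(4*(-26)**2) = (6 - 12*sqrt(3))*(4*676) = (6 - 12*sqrt(3))*2704 = 16224 - 32448*sqrt(3)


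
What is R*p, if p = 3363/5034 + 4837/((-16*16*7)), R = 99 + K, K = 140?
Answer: -104266379/214784 ≈ -485.45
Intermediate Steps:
R = 239 (R = 99 + 140 = 239)
p = -436261/214784 (p = 3363*(1/5034) + 4837/((-256*7)) = 1121/1678 + 4837/(-1792) = 1121/1678 + 4837*(-1/1792) = 1121/1678 - 691/256 = -436261/214784 ≈ -2.0312)
R*p = 239*(-436261/214784) = -104266379/214784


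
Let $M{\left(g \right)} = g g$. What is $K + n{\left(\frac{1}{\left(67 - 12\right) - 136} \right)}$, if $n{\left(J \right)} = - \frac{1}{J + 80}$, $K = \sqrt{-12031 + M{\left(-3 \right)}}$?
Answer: $- \frac{81}{6479} + i \sqrt{12022} \approx -0.012502 + 109.64 i$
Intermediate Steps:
$M{\left(g \right)} = g^{2}$
$K = i \sqrt{12022}$ ($K = \sqrt{-12031 + \left(-3\right)^{2}} = \sqrt{-12031 + 9} = \sqrt{-12022} = i \sqrt{12022} \approx 109.64 i$)
$n{\left(J \right)} = - \frac{1}{80 + J}$
$K + n{\left(\frac{1}{\left(67 - 12\right) - 136} \right)} = i \sqrt{12022} - \frac{1}{80 + \frac{1}{\left(67 - 12\right) - 136}} = i \sqrt{12022} - \frac{1}{80 + \frac{1}{55 - 136}} = i \sqrt{12022} - \frac{1}{80 + \frac{1}{-81}} = i \sqrt{12022} - \frac{1}{80 - \frac{1}{81}} = i \sqrt{12022} - \frac{1}{\frac{6479}{81}} = i \sqrt{12022} - \frac{81}{6479} = - \frac{81}{6479} + i \sqrt{12022}$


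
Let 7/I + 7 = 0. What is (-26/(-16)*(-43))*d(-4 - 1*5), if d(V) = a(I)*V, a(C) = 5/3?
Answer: 8385/8 ≈ 1048.1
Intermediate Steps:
I = -1 (I = 7/(-7 + 0) = 7/(-7) = 7*(-1/7) = -1)
a(C) = 5/3 (a(C) = 5*(1/3) = 5/3)
d(V) = 5*V/3
(-26/(-16)*(-43))*d(-4 - 1*5) = (-26/(-16)*(-43))*(5*(-4 - 1*5)/3) = (-26*(-1/16)*(-43))*(5*(-4 - 5)/3) = ((13/8)*(-43))*((5/3)*(-9)) = -559/8*(-15) = 8385/8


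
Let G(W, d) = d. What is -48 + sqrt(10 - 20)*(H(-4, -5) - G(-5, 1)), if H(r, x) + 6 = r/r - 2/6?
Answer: -48 - 19*I*sqrt(10)/3 ≈ -48.0 - 20.028*I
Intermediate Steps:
H(r, x) = -16/3 (H(r, x) = -6 + (r/r - 2/6) = -6 + (1 - 2*1/6) = -6 + (1 - 1/3) = -6 + 2/3 = -16/3)
-48 + sqrt(10 - 20)*(H(-4, -5) - G(-5, 1)) = -48 + sqrt(10 - 20)*(-16/3 - 1*1) = -48 + sqrt(-10)*(-16/3 - 1) = -48 + (I*sqrt(10))*(-19/3) = -48 - 19*I*sqrt(10)/3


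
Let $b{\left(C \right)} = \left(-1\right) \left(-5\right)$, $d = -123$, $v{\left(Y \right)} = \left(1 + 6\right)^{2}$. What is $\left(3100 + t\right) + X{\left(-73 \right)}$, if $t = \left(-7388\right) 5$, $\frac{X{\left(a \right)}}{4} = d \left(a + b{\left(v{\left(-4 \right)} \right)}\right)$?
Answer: $-384$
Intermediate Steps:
$v{\left(Y \right)} = 49$ ($v{\left(Y \right)} = 7^{2} = 49$)
$b{\left(C \right)} = 5$
$X{\left(a \right)} = -2460 - 492 a$ ($X{\left(a \right)} = 4 \left(- 123 \left(a + 5\right)\right) = 4 \left(- 123 \left(5 + a\right)\right) = 4 \left(-615 - 123 a\right) = -2460 - 492 a$)
$t = -36940$
$\left(3100 + t\right) + X{\left(-73 \right)} = \left(3100 - 36940\right) - -33456 = -33840 + \left(-2460 + 35916\right) = -33840 + 33456 = -384$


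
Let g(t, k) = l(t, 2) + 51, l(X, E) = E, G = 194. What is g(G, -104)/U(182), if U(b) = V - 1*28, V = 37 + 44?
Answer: 1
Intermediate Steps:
V = 81
g(t, k) = 53 (g(t, k) = 2 + 51 = 53)
U(b) = 53 (U(b) = 81 - 1*28 = 81 - 28 = 53)
g(G, -104)/U(182) = 53/53 = 53*(1/53) = 1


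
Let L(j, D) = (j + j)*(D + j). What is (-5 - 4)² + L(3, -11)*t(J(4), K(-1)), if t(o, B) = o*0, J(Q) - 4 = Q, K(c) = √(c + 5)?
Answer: 81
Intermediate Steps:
K(c) = √(5 + c)
L(j, D) = 2*j*(D + j) (L(j, D) = (2*j)*(D + j) = 2*j*(D + j))
J(Q) = 4 + Q
t(o, B) = 0
(-5 - 4)² + L(3, -11)*t(J(4), K(-1)) = (-5 - 4)² + (2*3*(-11 + 3))*0 = (-9)² + (2*3*(-8))*0 = 81 - 48*0 = 81 + 0 = 81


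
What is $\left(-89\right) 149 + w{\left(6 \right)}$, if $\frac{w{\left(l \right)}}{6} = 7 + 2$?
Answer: $-13207$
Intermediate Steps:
$w{\left(l \right)} = 54$ ($w{\left(l \right)} = 6 \left(7 + 2\right) = 6 \cdot 9 = 54$)
$\left(-89\right) 149 + w{\left(6 \right)} = \left(-89\right) 149 + 54 = -13261 + 54 = -13207$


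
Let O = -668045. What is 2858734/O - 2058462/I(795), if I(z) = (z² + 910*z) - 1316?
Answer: -5246325621496/904639149155 ≈ -5.7994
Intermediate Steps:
I(z) = -1316 + z² + 910*z
2858734/O - 2058462/I(795) = 2858734/(-668045) - 2058462/(-1316 + 795² + 910*795) = 2858734*(-1/668045) - 2058462/(-1316 + 632025 + 723450) = -2858734/668045 - 2058462/1354159 = -5246325621496/904639149155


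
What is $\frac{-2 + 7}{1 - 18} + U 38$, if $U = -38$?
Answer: $- \frac{24553}{17} \approx -1444.3$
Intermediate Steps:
$\frac{-2 + 7}{1 - 18} + U 38 = \frac{-2 + 7}{1 - 18} - 1444 = \frac{5}{-17} - 1444 = 5 \left(- \frac{1}{17}\right) - 1444 = - \frac{5}{17} - 1444 = - \frac{24553}{17}$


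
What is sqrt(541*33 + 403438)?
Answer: sqrt(421291) ≈ 649.07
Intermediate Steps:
sqrt(541*33 + 403438) = sqrt(17853 + 403438) = sqrt(421291)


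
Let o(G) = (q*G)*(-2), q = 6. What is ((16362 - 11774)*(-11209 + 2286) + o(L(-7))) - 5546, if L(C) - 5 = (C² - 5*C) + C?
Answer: -40945254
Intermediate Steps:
L(C) = 5 + C² - 4*C (L(C) = 5 + ((C² - 5*C) + C) = 5 + (C² - 4*C) = 5 + C² - 4*C)
o(G) = -12*G (o(G) = (6*G)*(-2) = -12*G)
((16362 - 11774)*(-11209 + 2286) + o(L(-7))) - 5546 = ((16362 - 11774)*(-11209 + 2286) - 12*(5 + (-7)² - 4*(-7))) - 5546 = (4588*(-8923) - 12*(5 + 49 + 28)) - 5546 = (-40938724 - 12*82) - 5546 = (-40938724 - 984) - 5546 = -40939708 - 5546 = -40945254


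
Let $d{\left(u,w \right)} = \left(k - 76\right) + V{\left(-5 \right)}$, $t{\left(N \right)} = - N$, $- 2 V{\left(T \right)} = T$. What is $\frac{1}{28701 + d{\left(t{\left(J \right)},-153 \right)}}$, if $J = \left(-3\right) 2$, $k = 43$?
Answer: $\frac{2}{57341} \approx 3.4879 \cdot 10^{-5}$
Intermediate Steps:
$J = -6$
$V{\left(T \right)} = - \frac{T}{2}$
$d{\left(u,w \right)} = - \frac{61}{2}$ ($d{\left(u,w \right)} = \left(43 - 76\right) - - \frac{5}{2} = \left(43 - 76\right) + \frac{5}{2} = -33 + \frac{5}{2} = - \frac{61}{2}$)
$\frac{1}{28701 + d{\left(t{\left(J \right)},-153 \right)}} = \frac{1}{28701 - \frac{61}{2}} = \frac{1}{\frac{57341}{2}} = \frac{2}{57341}$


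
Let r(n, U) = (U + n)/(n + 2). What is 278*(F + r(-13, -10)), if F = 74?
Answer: 232686/11 ≈ 21153.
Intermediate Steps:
r(n, U) = (U + n)/(2 + n)
278*(F + r(-13, -10)) = 278*(74 + (-10 - 13)/(2 - 13)) = 278*(74 - 23/(-11)) = 278*(74 - 1/11*(-23)) = 278*(74 + 23/11) = 278*(837/11) = 232686/11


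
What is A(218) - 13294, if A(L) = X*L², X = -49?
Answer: -2341970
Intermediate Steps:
A(L) = -49*L²
A(218) - 13294 = -49*218² - 13294 = -49*47524 - 13294 = -2328676 - 13294 = -2341970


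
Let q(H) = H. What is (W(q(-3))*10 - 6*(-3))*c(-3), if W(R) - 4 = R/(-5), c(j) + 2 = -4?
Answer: -384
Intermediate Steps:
c(j) = -6 (c(j) = -2 - 4 = -6)
W(R) = 4 - R/5 (W(R) = 4 + R/(-5) = 4 + R*(-1/5) = 4 - R/5)
(W(q(-3))*10 - 6*(-3))*c(-3) = ((4 - 1/5*(-3))*10 - 6*(-3))*(-6) = ((4 + 3/5)*10 + 18)*(-6) = ((23/5)*10 + 18)*(-6) = (46 + 18)*(-6) = 64*(-6) = -384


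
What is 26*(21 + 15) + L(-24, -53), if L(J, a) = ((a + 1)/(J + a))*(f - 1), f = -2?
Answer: 71916/77 ≈ 933.97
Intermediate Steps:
L(J, a) = -3*(1 + a)/(J + a) (L(J, a) = ((a + 1)/(J + a))*(-2 - 1) = ((1 + a)/(J + a))*(-3) = -3*(1 + a)/(J + a))
26*(21 + 15) + L(-24, -53) = 26*(21 + 15) + 3*(-1 - 1*(-53))/(-24 - 53) = 26*36 + 3*(-1 + 53)/(-77) = 936 + 3*(-1/77)*52 = 936 - 156/77 = 71916/77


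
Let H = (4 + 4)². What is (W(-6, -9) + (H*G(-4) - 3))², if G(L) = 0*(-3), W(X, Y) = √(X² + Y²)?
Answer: 126 - 18*√13 ≈ 61.100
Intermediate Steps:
G(L) = 0
H = 64 (H = 8² = 64)
(W(-6, -9) + (H*G(-4) - 3))² = (√((-6)² + (-9)²) + (64*0 - 3))² = (√(36 + 81) + (0 - 3))² = (√117 - 3)² = (3*√13 - 3)² = (-3 + 3*√13)²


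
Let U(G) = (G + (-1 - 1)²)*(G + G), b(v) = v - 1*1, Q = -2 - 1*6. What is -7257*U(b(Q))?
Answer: -653130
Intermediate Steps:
Q = -8 (Q = -2 - 6 = -8)
b(v) = -1 + v (b(v) = v - 1 = -1 + v)
U(G) = 2*G*(4 + G) (U(G) = (G + (-2)²)*(2*G) = (G + 4)*(2*G) = (4 + G)*(2*G) = 2*G*(4 + G))
-7257*U(b(Q)) = -14514*(-1 - 8)*(4 + (-1 - 8)) = -14514*(-9)*(4 - 9) = -14514*(-9)*(-5) = -7257*90 = -653130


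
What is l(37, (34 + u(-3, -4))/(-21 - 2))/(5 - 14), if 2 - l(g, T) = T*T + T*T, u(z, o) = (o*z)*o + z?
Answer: -160/1587 ≈ -0.10082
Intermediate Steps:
u(z, o) = z + z*o² (u(z, o) = z*o² + z = z + z*o²)
l(g, T) = 2 - 2*T² (l(g, T) = 2 - (T*T + T*T) = 2 - (T² + T²) = 2 - 2*T²)
l(37, (34 + u(-3, -4))/(-21 - 2))/(5 - 14) = (2 - 2*(34 - 3*(1 + (-4)²))²/(-21 - 2)²)/(5 - 14) = (2 - 2*(34 - 3*(1 + 16))²/529)/(-9) = (2 - 2*(34 - 3*17)²/529)*(-⅑) = (2 - 2*(34 - 51)²/529)*(-⅑) = (2 - 2*(-17*(-1/23))²)*(-⅑) = (2 - 2*(17/23)²)*(-⅑) = (2 - 2*289/529)*(-⅑) = (2 - 578/529)*(-⅑) = (480/529)*(-⅑) = -160/1587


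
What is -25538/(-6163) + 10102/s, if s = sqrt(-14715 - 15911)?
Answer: 25538/6163 - 5051*I*sqrt(30626)/15313 ≈ 4.1438 - 57.725*I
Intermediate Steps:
s = I*sqrt(30626) (s = sqrt(-30626) = I*sqrt(30626) ≈ 175.0*I)
-25538/(-6163) + 10102/s = -25538/(-6163) + 10102/((I*sqrt(30626))) = -25538*(-1/6163) + 10102*(-I*sqrt(30626)/30626) = 25538/6163 - 5051*I*sqrt(30626)/15313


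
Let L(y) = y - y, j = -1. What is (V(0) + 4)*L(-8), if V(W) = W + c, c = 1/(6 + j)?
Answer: 0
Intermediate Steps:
c = ⅕ (c = 1/(6 - 1) = 1/5 = ⅕ ≈ 0.20000)
L(y) = 0
V(W) = ⅕ + W (V(W) = W + ⅕ = ⅕ + W)
(V(0) + 4)*L(-8) = ((⅕ + 0) + 4)*0 = (⅕ + 4)*0 = (21/5)*0 = 0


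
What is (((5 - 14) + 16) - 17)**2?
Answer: 100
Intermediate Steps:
(((5 - 14) + 16) - 17)**2 = ((-9 + 16) - 17)**2 = (7 - 17)**2 = (-10)**2 = 100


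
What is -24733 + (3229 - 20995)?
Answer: -42499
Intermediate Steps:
-24733 + (3229 - 20995) = -24733 - 17766 = -42499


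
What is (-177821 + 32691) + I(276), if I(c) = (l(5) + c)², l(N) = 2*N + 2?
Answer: -62186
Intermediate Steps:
l(N) = 2 + 2*N
I(c) = (12 + c)² (I(c) = ((2 + 2*5) + c)² = ((2 + 10) + c)² = (12 + c)²)
(-177821 + 32691) + I(276) = (-177821 + 32691) + (12 + 276)² = -145130 + 288² = -145130 + 82944 = -62186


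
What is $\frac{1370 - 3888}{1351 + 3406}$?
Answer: $- \frac{2518}{4757} \approx -0.52933$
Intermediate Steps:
$\frac{1370 - 3888}{1351 + 3406} = - \frac{2518}{4757}$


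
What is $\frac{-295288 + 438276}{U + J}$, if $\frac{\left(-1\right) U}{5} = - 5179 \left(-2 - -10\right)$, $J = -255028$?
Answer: $- \frac{35747}{11967} \approx -2.9871$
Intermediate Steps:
$U = 207160$ ($U = - 5 \left(- 5179 \left(-2 - -10\right)\right) = - 5 \left(- 5179 \left(-2 + 10\right)\right) = - 5 \left(\left(-5179\right) 8\right) = \left(-5\right) \left(-41432\right) = 207160$)
$\frac{-295288 + 438276}{U + J} = \frac{-295288 + 438276}{207160 - 255028} = \frac{142988}{-47868} = 142988 \left(- \frac{1}{47868}\right) = - \frac{35747}{11967}$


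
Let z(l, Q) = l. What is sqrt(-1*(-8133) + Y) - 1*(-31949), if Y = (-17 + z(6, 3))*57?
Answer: 31949 + 3*sqrt(834) ≈ 32036.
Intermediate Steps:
Y = -627 (Y = (-17 + 6)*57 = -11*57 = -627)
sqrt(-1*(-8133) + Y) - 1*(-31949) = sqrt(-1*(-8133) - 627) - 1*(-31949) = sqrt(8133 - 627) + 31949 = sqrt(7506) + 31949 = 3*sqrt(834) + 31949 = 31949 + 3*sqrt(834)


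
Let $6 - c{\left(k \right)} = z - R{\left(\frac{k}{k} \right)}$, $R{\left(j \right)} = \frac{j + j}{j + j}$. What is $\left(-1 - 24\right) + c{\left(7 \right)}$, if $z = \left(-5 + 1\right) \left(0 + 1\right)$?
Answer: $-14$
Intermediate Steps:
$R{\left(j \right)} = 1$ ($R{\left(j \right)} = \frac{2 j}{2 j} = 2 j \frac{1}{2 j} = 1$)
$z = -4$ ($z = \left(-4\right) 1 = -4$)
$c{\left(k \right)} = 11$ ($c{\left(k \right)} = 6 - \left(-4 - 1\right) = 6 - -5 = 6 + 5 = 11$)
$\left(-1 - 24\right) + c{\left(7 \right)} = \left(-1 - 24\right) + 11 = -25 + 11 = -14$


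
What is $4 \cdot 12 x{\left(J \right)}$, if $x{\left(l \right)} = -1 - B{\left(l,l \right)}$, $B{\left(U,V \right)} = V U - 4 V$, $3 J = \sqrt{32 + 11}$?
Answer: $- \frac{832}{3} + 64 \sqrt{43} \approx 142.34$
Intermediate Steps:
$J = \frac{\sqrt{43}}{3}$ ($J = \frac{\sqrt{32 + 11}}{3} = \frac{\sqrt{43}}{3} \approx 2.1858$)
$B{\left(U,V \right)} = - 4 V + U V$ ($B{\left(U,V \right)} = U V - 4 V = - 4 V + U V$)
$x{\left(l \right)} = -1 - l \left(-4 + l\right)$
$4 \cdot 12 x{\left(J \right)} = 4 \cdot 12 \left(-1 - \frac{\sqrt{43}}{3} \left(-4 + \frac{\sqrt{43}}{3}\right)\right) = 48 \left(-1 - \frac{\sqrt{43} \left(-4 + \frac{\sqrt{43}}{3}\right)}{3}\right) = -48 - 16 \sqrt{43} \left(-4 + \frac{\sqrt{43}}{3}\right)$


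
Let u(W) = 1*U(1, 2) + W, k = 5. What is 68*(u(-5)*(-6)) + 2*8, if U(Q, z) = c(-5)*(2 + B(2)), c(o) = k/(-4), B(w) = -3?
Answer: 1546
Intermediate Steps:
c(o) = -5/4 (c(o) = 5/(-4) = 5*(-1/4) = -5/4)
U(Q, z) = 5/4 (U(Q, z) = -5*(2 - 3)/4 = -5/4*(-1) = 5/4)
u(W) = 5/4 + W (u(W) = 1*(5/4) + W = 5/4 + W)
68*(u(-5)*(-6)) + 2*8 = 68*((5/4 - 5)*(-6)) + 2*8 = 68*(-15/4*(-6)) + 16 = 68*(45/2) + 16 = 1530 + 16 = 1546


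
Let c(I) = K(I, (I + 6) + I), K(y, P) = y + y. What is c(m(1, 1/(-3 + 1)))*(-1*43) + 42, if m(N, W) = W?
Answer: 85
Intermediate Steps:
K(y, P) = 2*y
c(I) = 2*I
c(m(1, 1/(-3 + 1)))*(-1*43) + 42 = (2/(-3 + 1))*(-1*43) + 42 = (2/(-2))*(-43) + 42 = (2*(-1/2))*(-43) + 42 = -1*(-43) + 42 = 43 + 42 = 85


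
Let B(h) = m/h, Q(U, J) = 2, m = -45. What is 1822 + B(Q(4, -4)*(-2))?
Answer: 7333/4 ≈ 1833.3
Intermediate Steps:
B(h) = -45/h
1822 + B(Q(4, -4)*(-2)) = 1822 - 45/(2*(-2)) = 1822 - 45/(-4) = 1822 - 45*(-¼) = 1822 + 45/4 = 7333/4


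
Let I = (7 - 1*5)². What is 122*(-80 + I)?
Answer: -9272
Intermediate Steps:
I = 4 (I = (7 - 5)² = 2² = 4)
122*(-80 + I) = 122*(-80 + 4) = 122*(-76) = -9272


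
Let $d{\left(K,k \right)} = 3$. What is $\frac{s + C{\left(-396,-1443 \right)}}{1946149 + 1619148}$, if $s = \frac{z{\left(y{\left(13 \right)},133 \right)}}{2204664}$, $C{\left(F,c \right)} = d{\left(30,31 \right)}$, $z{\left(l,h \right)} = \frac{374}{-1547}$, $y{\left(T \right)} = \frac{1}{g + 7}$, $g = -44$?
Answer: $\frac{27357875}{32512984409724} \approx 8.4144 \cdot 10^{-7}$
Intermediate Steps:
$y{\left(T \right)} = - \frac{1}{37}$ ($y{\left(T \right)} = \frac{1}{-44 + 7} = \frac{1}{-37} = - \frac{1}{37}$)
$z{\left(l,h \right)} = - \frac{22}{91}$ ($z{\left(l,h \right)} = 374 \left(- \frac{1}{1547}\right) = - \frac{22}{91}$)
$C{\left(F,c \right)} = 3$
$s = - \frac{1}{9119292}$ ($s = - \frac{22}{91 \cdot 2204664} = \left(- \frac{22}{91}\right) \frac{1}{2204664} = - \frac{1}{9119292} \approx -1.0966 \cdot 10^{-7}$)
$\frac{s + C{\left(-396,-1443 \right)}}{1946149 + 1619148} = \frac{- \frac{1}{9119292} + 3}{1946149 + 1619148} = \frac{27357875}{9119292 \cdot 3565297} = \frac{27357875}{9119292} \cdot \frac{1}{3565297} = \frac{27357875}{32512984409724}$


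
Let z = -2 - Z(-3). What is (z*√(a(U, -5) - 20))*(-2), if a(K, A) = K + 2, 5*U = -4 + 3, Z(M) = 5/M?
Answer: 2*I*√455/15 ≈ 2.8441*I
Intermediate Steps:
U = -⅕ (U = (-4 + 3)/5 = (⅕)*(-1) = -⅕ ≈ -0.20000)
a(K, A) = 2 + K
z = -⅓ (z = -2 - 5/(-3) = -2 - 5*(-1)/3 = -2 - 1*(-5/3) = -2 + 5/3 = -⅓ ≈ -0.33333)
(z*√(a(U, -5) - 20))*(-2) = -√((2 - ⅕) - 20)/3*(-2) = -√(9/5 - 20)/3*(-2) = -I*√455/15*(-2) = 2*I*√455/15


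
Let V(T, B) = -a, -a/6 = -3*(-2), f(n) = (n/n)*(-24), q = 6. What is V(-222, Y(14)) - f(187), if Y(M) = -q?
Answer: 60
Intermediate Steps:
f(n) = -24 (f(n) = 1*(-24) = -24)
a = -36 (a = -(-18)*(-2) = -6*6 = -36)
Y(M) = -6 (Y(M) = -1*6 = -6)
V(T, B) = 36 (V(T, B) = -1*(-36) = 36)
V(-222, Y(14)) - f(187) = 36 - 1*(-24) = 36 + 24 = 60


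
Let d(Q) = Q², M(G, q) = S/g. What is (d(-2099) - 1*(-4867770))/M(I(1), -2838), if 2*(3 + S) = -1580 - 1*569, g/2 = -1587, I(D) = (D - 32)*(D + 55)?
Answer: 58868628708/2155 ≈ 2.7317e+7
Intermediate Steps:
I(D) = (-32 + D)*(55 + D)
g = -3174 (g = 2*(-1587) = -3174)
S = -2155/2 (S = -3 + (-1580 - 1*569)/2 = -3 + (-1580 - 569)/2 = -3 + (½)*(-2149) = -3 - 2149/2 = -2155/2 ≈ -1077.5)
M(G, q) = 2155/6348 (M(G, q) = -2155/2/(-3174) = -2155/2*(-1/3174) = 2155/6348)
(d(-2099) - 1*(-4867770))/M(I(1), -2838) = ((-2099)² - 1*(-4867770))/(2155/6348) = (4405801 + 4867770)*(6348/2155) = 9273571*(6348/2155) = 58868628708/2155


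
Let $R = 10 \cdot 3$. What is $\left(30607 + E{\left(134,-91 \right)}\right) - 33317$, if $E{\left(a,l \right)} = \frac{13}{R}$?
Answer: $- \frac{81287}{30} \approx -2709.6$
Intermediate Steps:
$R = 30$
$E{\left(a,l \right)} = \frac{13}{30}$
$\left(30607 + E{\left(134,-91 \right)}\right) - 33317 = \left(30607 + \frac{13}{30}\right) - 33317 = \frac{918223}{30} - 33317 = - \frac{81287}{30}$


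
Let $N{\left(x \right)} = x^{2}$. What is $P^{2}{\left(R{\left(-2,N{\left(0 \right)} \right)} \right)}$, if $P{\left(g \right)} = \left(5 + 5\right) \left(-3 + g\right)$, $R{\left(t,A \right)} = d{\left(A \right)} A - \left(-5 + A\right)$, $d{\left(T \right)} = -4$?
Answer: $400$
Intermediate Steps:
$R{\left(t,A \right)} = 5 - 5 A$ ($R{\left(t,A \right)} = - 4 A - \left(-5 + A\right) = 5 - 5 A$)
$P{\left(g \right)} = -30 + 10 g$ ($P{\left(g \right)} = 10 \left(-3 + g\right) = -30 + 10 g$)
$P^{2}{\left(R{\left(-2,N{\left(0 \right)} \right)} \right)} = \left(-30 + 10 \left(5 - 5 \cdot 0^{2}\right)\right)^{2} = \left(-30 + 10 \left(5 - 0\right)\right)^{2} = \left(-30 + 10 \left(5 + 0\right)\right)^{2} = \left(-30 + 10 \cdot 5\right)^{2} = \left(-30 + 50\right)^{2} = 20^{2} = 400$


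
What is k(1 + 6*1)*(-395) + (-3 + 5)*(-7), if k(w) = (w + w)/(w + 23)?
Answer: -595/3 ≈ -198.33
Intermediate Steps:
k(w) = 2*w/(23 + w) (k(w) = (2*w)/(23 + w) = 2*w/(23 + w))
k(1 + 6*1)*(-395) + (-3 + 5)*(-7) = (2*(1 + 6*1)/(23 + (1 + 6*1)))*(-395) + (-3 + 5)*(-7) = (2*(1 + 6)/(23 + (1 + 6)))*(-395) + 2*(-7) = (2*7/(23 + 7))*(-395) - 14 = (2*7/30)*(-395) - 14 = (2*7*(1/30))*(-395) - 14 = (7/15)*(-395) - 14 = -553/3 - 14 = -595/3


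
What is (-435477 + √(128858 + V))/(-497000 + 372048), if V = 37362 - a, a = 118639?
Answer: 435477/124952 - √47581/124952 ≈ 3.4834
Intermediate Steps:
V = -81277 (V = 37362 - 1*118639 = 37362 - 118639 = -81277)
(-435477 + √(128858 + V))/(-497000 + 372048) = (-435477 + √(128858 - 81277))/(-497000 + 372048) = (-435477 + √47581)/(-124952) = (-435477 + √47581)*(-1/124952) = 435477/124952 - √47581/124952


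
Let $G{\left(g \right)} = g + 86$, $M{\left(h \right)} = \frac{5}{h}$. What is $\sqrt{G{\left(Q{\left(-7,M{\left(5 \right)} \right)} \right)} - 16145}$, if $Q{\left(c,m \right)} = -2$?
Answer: $i \sqrt{16061} \approx 126.73 i$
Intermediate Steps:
$G{\left(g \right)} = 86 + g$
$\sqrt{G{\left(Q{\left(-7,M{\left(5 \right)} \right)} \right)} - 16145} = \sqrt{\left(86 - 2\right) - 16145} = \sqrt{84 - 16145} = \sqrt{-16061} = i \sqrt{16061}$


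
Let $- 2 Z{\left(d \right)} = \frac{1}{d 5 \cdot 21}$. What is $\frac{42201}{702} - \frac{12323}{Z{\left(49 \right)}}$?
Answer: $\frac{3296896983}{26} \approx 1.268 \cdot 10^{8}$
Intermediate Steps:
$Z{\left(d \right)} = - \frac{1}{210 d}$ ($Z{\left(d \right)} = - \frac{\frac{1}{d} \frac{1}{5 \cdot 21}}{2} = - \frac{\frac{1}{d} \frac{1}{105}}{2} = - \frac{\frac{1}{105} \frac{1}{d}}{2} = - \frac{1}{210 d}$)
$\frac{42201}{702} - \frac{12323}{Z{\left(49 \right)}} = \frac{42201}{702} - \frac{12323}{\left(- \frac{1}{210}\right) \frac{1}{49}} = 42201 \cdot \frac{1}{702} - \frac{12323}{\left(- \frac{1}{210}\right) \frac{1}{49}} = \frac{1563}{26} - \frac{12323}{- \frac{1}{10290}} = \frac{1563}{26} - -126803670 = \frac{1563}{26} + 126803670 = \frac{3296896983}{26}$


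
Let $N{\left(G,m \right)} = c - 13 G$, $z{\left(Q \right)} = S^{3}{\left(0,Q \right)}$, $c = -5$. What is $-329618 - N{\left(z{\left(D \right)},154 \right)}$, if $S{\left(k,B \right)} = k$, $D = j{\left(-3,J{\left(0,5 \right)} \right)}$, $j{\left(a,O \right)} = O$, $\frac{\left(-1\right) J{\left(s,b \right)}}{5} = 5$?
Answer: $-329613$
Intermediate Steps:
$J{\left(s,b \right)} = -25$ ($J{\left(s,b \right)} = \left(-5\right) 5 = -25$)
$D = -25$
$z{\left(Q \right)} = 0$ ($z{\left(Q \right)} = 0^{3} = 0$)
$N{\left(G,m \right)} = -5 - 13 G$
$-329618 - N{\left(z{\left(D \right)},154 \right)} = -329618 - \left(-5 - 0\right) = -329618 - \left(-5 + 0\right) = -329618 - -5 = -329618 + 5 = -329613$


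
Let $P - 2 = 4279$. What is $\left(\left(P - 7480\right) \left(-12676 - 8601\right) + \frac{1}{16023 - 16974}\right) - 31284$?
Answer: $\frac{64700180888}{951} \approx 6.8034 \cdot 10^{7}$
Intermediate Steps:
$P = 4281$ ($P = 2 + 4279 = 4281$)
$\left(\left(P - 7480\right) \left(-12676 - 8601\right) + \frac{1}{16023 - 16974}\right) - 31284 = \left(\left(4281 - 7480\right) \left(-12676 - 8601\right) + \frac{1}{16023 - 16974}\right) - 31284 = \left(\left(-3199\right) \left(-21277\right) + \frac{1}{-951}\right) - 31284 = \left(68065123 - \frac{1}{951}\right) - 31284 = \frac{64729931972}{951} - 31284 = \frac{64700180888}{951}$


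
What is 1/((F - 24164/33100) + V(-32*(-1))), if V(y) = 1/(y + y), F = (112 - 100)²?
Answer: 529600/75884051 ≈ 0.0069791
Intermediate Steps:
F = 144 (F = 12² = 144)
V(y) = 1/(2*y)
1/((F - 24164/33100) + V(-32*(-1))) = 1/((144 - 24164/33100) + 1/(2*((-32*(-1))))) = 1/((144 - 24164/33100) + (½)/32) = 1/((144 - 1*6041/8275) + (½)*(1/32)) = 1/((144 - 6041/8275) + 1/64) = 1/(1185559/8275 + 1/64) = 1/(75884051/529600) = 529600/75884051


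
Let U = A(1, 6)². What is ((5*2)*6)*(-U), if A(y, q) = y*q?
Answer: -2160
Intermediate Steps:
A(y, q) = q*y
U = 36 (U = (6*1)² = 6² = 36)
((5*2)*6)*(-U) = ((5*2)*6)*(-1*36) = (10*6)*(-36) = 60*(-36) = -2160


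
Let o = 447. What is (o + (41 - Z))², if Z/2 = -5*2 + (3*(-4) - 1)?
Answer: 285156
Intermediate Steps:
Z = -46 (Z = 2*(-5*2 + (3*(-4) - 1)) = 2*(-10 + (-12 - 1)) = 2*(-10 - 13) = 2*(-23) = -46)
(o + (41 - Z))² = (447 + (41 - 1*(-46)))² = (447 + (41 + 46))² = (447 + 87)² = 534² = 285156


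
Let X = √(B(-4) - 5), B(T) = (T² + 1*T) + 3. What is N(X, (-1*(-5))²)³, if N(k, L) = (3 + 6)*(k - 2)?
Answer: -49572 + 16038*√10 ≈ 1144.6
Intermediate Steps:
B(T) = 3 + T + T² (B(T) = (T² + T) + 3 = (T + T²) + 3 = 3 + T + T²)
X = √10 (X = √((3 - 4 + (-4)²) - 5) = √((3 - 4 + 16) - 5) = √(15 - 5) = √10 ≈ 3.1623)
N(k, L) = -18 + 9*k (N(k, L) = 9*(-2 + k) = -18 + 9*k)
N(X, (-1*(-5))²)³ = (-18 + 9*√10)³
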